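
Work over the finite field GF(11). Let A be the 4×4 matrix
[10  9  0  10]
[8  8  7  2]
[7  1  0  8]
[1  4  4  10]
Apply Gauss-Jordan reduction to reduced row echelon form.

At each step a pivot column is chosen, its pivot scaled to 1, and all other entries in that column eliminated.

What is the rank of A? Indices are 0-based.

rank = 3

step 1: normalize row 0 (÷10) = (1, 2, 0, 1)
  row 1: subtract 8×row0 = (0, 3, 7, 5)
  row 2: subtract 7×row0 = (0, 9, 0, 1)
  row 3: subtract 1×row0 = (0, 2, 4, 9)
step 2: normalize row 1 (÷3) = (0, 1, 6, 9)
  row 0: subtract 2×row1 = (1, 0, 10, 5)
  row 2: subtract 9×row1 = (0, 0, 1, 8)
  row 3: subtract 2×row1 = (0, 0, 3, 2)
step 3: normalize row 2 (÷1) = (0, 0, 1, 8)
  row 0: subtract 10×row2 = (1, 0, 0, 2)
  row 1: subtract 6×row2 = (0, 1, 0, 5)
  row 3: subtract 3×row2 = (0, 0, 0, 0)
skip col 3 (zero from row 3)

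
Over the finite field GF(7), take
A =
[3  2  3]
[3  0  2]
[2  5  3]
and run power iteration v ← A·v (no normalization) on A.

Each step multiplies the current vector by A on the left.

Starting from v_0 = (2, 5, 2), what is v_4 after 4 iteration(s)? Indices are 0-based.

v_4 = (3, 0, 4)

v_0 = (2, 5, 2).
v_1 = A·v_0 = (1, 3, 0).
v_2 = A·v_1 = (2, 3, 3).
v_3 = A·v_2 = (0, 5, 0).
v_4 = A·v_3 = (3, 0, 4).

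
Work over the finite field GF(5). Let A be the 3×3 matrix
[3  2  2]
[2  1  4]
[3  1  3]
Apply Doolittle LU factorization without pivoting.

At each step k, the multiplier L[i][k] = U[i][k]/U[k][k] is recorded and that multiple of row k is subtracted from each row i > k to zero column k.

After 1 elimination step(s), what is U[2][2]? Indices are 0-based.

k=0: U[0][0]=3
  eliminate (1,0): mult=4, new row 1: (0, 3, 1); set L[1][0]=4
  eliminate (2,0): mult=1, new row 2: (0, 4, 1); set L[2][0]=1

U[2][2] = 1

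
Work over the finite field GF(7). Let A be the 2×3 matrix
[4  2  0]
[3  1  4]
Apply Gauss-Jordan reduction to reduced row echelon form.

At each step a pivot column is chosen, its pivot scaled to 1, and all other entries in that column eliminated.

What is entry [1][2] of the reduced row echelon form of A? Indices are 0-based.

M[1][2] = 6

[1] R0 /= 4  ⇒  (1, 4, 0)
     R1 -= 3·R0  ⇒  (0, 3, 4)
[2] R1 /= 3  ⇒  (0, 1, 6)
     R0 -= 4·R1  ⇒  (1, 0, 4)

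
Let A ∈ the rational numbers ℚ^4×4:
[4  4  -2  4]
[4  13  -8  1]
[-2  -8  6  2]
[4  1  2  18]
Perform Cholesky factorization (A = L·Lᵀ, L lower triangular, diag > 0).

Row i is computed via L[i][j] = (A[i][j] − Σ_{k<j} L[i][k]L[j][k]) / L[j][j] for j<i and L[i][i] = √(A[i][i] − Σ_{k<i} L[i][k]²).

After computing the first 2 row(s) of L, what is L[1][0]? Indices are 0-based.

L[1][0] = 2

Step 1: L[0][0] = √(4) = 2.
  L[1][0] = (4) / L[0][0] = 2.
Step 2: L[1][1] = √(9) = 3.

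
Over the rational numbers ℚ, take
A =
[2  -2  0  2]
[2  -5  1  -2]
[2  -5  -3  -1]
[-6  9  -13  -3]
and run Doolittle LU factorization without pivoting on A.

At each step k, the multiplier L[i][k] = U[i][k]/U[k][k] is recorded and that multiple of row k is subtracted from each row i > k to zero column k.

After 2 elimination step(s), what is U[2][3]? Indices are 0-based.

U[2][3] = 1

[col 0] pivot 2
  R1 -= 1*R0 → (0, -3, 1, -4)  (L[1][0] := 1)
  R2 -= 1*R0 → (0, -3, -3, -3)  (L[2][0] := 1)
  R3 -= -3*R0 → (0, 3, -13, 3)  (L[3][0] := -3)
[col 1] pivot -3
  R2 -= 1*R1 → (0, 0, -4, 1)  (L[2][1] := 1)
  R3 -= -1*R1 → (0, 0, -12, -1)  (L[3][1] := -1)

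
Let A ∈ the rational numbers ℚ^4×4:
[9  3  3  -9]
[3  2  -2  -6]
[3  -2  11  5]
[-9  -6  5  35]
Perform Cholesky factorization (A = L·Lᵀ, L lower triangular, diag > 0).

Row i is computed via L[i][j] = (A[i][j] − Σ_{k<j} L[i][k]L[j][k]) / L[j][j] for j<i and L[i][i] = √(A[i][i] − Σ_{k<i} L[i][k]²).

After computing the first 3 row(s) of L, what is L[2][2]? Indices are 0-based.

L[2][2] = 1

Step 1: L[0][0] = √(9) = 3.
  L[1][0] = (3) / L[0][0] = 1.
Step 2: L[1][1] = √(1) = 1.
  L[2][0] = (3) / L[0][0] = 1.
  L[2][1] = (-3) / L[1][1] = -3.
Step 3: L[2][2] = √(1) = 1.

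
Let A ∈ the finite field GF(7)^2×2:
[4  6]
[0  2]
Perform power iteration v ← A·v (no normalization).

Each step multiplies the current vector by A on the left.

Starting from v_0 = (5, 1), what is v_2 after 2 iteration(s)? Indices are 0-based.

v_2 = (4, 4)

v_0 = (5, 1).
v_1 = A·v_0 = (5, 2).
v_2 = A·v_1 = (4, 4).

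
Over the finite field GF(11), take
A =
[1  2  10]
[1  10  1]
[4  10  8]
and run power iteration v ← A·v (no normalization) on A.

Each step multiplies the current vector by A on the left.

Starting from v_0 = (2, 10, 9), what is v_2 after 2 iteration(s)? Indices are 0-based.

v_0 = (2, 10, 9).
v_1 = A·v_0 = (2, 1, 4).
v_2 = A·v_1 = (0, 5, 6).

v_2 = (0, 5, 6)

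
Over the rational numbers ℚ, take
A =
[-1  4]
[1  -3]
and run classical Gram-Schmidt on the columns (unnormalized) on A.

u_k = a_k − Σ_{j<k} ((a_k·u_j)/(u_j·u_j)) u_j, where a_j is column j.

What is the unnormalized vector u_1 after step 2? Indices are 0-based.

u_1 = (1/2, 1/2)

Step 1: u_0 = a_0 = (-1, 1).
Step 2: u_1 = a_1 − (-7/2)·u_0 = (1/2, 1/2).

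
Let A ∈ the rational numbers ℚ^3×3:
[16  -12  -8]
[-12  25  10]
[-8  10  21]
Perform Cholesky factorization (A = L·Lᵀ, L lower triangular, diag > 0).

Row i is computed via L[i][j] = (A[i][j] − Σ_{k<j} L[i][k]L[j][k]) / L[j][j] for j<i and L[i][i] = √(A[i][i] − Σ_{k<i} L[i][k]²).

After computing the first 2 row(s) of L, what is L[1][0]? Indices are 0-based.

Step 1: L[0][0] = √(16) = 4.
  L[1][0] = (-12) / L[0][0] = -3.
Step 2: L[1][1] = √(16) = 4.

L[1][0] = -3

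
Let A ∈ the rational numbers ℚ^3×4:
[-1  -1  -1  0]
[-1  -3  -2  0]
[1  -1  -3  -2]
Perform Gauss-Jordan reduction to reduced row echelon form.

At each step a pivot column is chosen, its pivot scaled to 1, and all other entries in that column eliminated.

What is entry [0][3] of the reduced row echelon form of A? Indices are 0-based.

M[0][3] = -1/3

step 1: normalize row 0 (÷-1) = (1, 1, 1, 0)
  row 1: subtract -1×row0 = (0, -2, -1, 0)
  row 2: subtract 1×row0 = (0, -2, -4, -2)
step 2: normalize row 1 (÷-2) = (0, 1, 1/2, 0)
  row 0: subtract 1×row1 = (1, 0, 1/2, 0)
  row 2: subtract -2×row1 = (0, 0, -3, -2)
step 3: normalize row 2 (÷-3) = (0, 0, 1, 2/3)
  row 0: subtract 1/2×row2 = (1, 0, 0, -1/3)
  row 1: subtract 1/2×row2 = (0, 1, 0, -1/3)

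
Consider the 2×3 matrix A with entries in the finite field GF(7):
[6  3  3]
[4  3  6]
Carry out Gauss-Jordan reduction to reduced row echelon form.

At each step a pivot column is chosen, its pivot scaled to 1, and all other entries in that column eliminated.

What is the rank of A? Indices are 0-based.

rank = 2

step 1: normalize row 0 (÷6) = (1, 4, 4)
  row 1: subtract 4×row0 = (0, 1, 4)
step 2: normalize row 1 (÷1) = (0, 1, 4)
  row 0: subtract 4×row1 = (1, 0, 2)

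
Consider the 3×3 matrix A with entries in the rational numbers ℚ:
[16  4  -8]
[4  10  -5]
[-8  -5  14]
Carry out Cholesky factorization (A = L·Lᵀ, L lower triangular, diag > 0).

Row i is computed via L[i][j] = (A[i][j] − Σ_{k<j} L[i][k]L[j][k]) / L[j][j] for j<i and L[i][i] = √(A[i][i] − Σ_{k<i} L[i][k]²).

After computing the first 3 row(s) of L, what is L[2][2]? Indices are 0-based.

L[2][2] = 3

Step 1: L[0][0] = √(16) = 4.
  L[1][0] = (4) / L[0][0] = 1.
Step 2: L[1][1] = √(9) = 3.
  L[2][0] = (-8) / L[0][0] = -2.
  L[2][1] = (-3) / L[1][1] = -1.
Step 3: L[2][2] = √(9) = 3.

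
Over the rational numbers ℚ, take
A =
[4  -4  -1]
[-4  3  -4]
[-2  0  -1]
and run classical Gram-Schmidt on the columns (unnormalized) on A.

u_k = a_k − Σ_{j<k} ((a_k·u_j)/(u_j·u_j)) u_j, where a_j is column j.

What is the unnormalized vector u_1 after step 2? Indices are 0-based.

Step 1: u_0 = a_0 = (4, -4, -2).
Step 2: u_1 = a_1 − (-7/9)·u_0 = (-8/9, -1/9, -14/9).

u_1 = (-8/9, -1/9, -14/9)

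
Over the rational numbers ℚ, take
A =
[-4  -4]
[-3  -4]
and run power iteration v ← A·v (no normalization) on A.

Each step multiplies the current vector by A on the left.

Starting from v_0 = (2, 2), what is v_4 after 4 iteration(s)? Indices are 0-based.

v_0 = (2, 2).
v_1 = A·v_0 = (-16, -14).
v_2 = A·v_1 = (120, 104).
v_3 = A·v_2 = (-896, -776).
v_4 = A·v_3 = (6688, 5792).

v_4 = (6688, 5792)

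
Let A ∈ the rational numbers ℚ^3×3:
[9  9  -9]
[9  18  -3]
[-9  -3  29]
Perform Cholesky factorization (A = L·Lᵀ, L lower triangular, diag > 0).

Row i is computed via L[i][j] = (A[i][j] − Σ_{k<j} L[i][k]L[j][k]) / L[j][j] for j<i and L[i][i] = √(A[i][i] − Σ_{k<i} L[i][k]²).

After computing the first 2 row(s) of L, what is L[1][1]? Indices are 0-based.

Step 1: L[0][0] = √(9) = 3.
  L[1][0] = (9) / L[0][0] = 3.
Step 2: L[1][1] = √(9) = 3.

L[1][1] = 3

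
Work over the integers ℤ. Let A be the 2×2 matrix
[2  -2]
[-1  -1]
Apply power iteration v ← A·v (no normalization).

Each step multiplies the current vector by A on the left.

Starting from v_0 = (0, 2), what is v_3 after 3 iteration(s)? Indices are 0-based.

v_3 = (-20, -2)

v_0 = (0, 2).
v_1 = A·v_0 = (-4, -2).
v_2 = A·v_1 = (-4, 6).
v_3 = A·v_2 = (-20, -2).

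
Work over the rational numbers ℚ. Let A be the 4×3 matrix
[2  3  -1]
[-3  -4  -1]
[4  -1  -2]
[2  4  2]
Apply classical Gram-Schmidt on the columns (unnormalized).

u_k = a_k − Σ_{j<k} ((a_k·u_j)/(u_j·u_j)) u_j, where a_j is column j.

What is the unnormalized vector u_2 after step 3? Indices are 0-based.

Step 1: u_0 = a_0 = (2, -3, 4, 2).
Step 2: u_1 = a_1 − (2/3)·u_0 = (5/3, -2, -11/3, 8/3).
Step 3: u_2 = a_2 − (-1/11)·u_0 − (39/82)·u_1 = (-1453/902, -145/451, 97/902, 412/451).

u_2 = (-1453/902, -145/451, 97/902, 412/451)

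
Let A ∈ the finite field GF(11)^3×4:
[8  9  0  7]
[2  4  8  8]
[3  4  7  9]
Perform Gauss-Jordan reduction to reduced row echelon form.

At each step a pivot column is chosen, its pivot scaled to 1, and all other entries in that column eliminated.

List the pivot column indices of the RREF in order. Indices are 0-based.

step 1: normalize row 0 (÷8) = (1, 8, 0, 5)
  row 1: subtract 2×row0 = (0, 10, 8, 9)
  row 2: subtract 3×row0 = (0, 2, 7, 5)
step 2: normalize row 1 (÷10) = (0, 1, 3, 2)
  row 0: subtract 8×row1 = (1, 0, 9, 0)
  row 2: subtract 2×row1 = (0, 0, 1, 1)
step 3: normalize row 2 (÷1) = (0, 0, 1, 1)
  row 0: subtract 9×row2 = (1, 0, 0, 2)
  row 1: subtract 3×row2 = (0, 1, 0, 10)

pivot columns: 0, 1, 2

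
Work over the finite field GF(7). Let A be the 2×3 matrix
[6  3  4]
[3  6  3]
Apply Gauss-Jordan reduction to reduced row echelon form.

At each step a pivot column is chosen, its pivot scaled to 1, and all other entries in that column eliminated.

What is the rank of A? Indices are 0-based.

pivot(0,0)=6: scale R0 → (1, 4, 3)
  clear (1,0): R1 −= (3)R0 → (0, 1, 1)
pivot(1,1)=1: scale R1 → (0, 1, 1)
  clear (0,1): R0 −= (4)R1 → (1, 0, 6)

rank = 2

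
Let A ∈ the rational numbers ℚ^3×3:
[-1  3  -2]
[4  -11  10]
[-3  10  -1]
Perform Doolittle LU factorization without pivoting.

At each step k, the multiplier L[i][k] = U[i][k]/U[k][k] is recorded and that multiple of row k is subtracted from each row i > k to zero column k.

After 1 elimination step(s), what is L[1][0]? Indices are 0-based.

L[1][0] = -4

k=0: U[0][0]=-1
  eliminate (1,0): mult=-4, new row 1: (0, 1, 2); set L[1][0]=-4
  eliminate (2,0): mult=3, new row 2: (0, 1, 5); set L[2][0]=3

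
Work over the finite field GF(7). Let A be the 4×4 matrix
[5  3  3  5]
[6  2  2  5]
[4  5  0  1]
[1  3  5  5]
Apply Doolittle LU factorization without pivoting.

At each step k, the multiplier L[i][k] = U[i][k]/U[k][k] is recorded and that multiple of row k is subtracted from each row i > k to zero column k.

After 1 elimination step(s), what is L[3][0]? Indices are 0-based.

L[3][0] = 3

Step 1: pivot at (0,0) is 5.
  row1 ← row1 − (4)·row0  ⇒  L[1][0]=4, U row1=(0, 4, 4, 6)
  row2 ← row2 − (5)·row0  ⇒  L[2][0]=5, U row2=(0, 4, 6, 4)
  row3 ← row3 − (3)·row0  ⇒  L[3][0]=3, U row3=(0, 1, 3, 4)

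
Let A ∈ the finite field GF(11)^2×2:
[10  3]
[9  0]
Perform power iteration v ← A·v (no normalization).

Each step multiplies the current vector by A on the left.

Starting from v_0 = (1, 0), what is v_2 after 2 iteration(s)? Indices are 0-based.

v_0 = (1, 0).
v_1 = A·v_0 = (10, 9).
v_2 = A·v_1 = (6, 2).

v_2 = (6, 2)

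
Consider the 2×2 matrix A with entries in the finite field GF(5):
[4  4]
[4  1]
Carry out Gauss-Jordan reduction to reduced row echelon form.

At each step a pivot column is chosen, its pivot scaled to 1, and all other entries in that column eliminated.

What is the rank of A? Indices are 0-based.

rank = 2

[1] R0 /= 4  ⇒  (1, 1)
     R1 -= 4·R0  ⇒  (0, 2)
[2] R1 /= 2  ⇒  (0, 1)
     R0 -= 1·R1  ⇒  (1, 0)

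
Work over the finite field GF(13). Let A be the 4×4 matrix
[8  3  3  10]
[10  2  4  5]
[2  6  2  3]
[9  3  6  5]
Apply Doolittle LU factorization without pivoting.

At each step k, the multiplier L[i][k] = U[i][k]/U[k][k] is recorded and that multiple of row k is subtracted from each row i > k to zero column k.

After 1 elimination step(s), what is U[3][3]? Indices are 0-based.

U[3][3] = 10

[col 0] pivot 8
  R1 -= 11*R0 → (0, 8, 10, 12)  (L[1][0] := 11)
  R2 -= 10*R0 → (0, 2, 11, 7)  (L[2][0] := 10)
  R3 -= 6*R0 → (0, 11, 1, 10)  (L[3][0] := 6)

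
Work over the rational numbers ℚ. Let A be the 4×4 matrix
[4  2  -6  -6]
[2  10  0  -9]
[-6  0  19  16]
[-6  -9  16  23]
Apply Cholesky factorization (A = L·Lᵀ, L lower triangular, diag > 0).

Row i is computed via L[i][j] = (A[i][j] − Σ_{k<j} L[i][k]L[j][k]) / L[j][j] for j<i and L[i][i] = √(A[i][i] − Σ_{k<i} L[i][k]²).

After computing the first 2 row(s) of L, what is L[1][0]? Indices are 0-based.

Step 1: L[0][0] = √(4) = 2.
  L[1][0] = (2) / L[0][0] = 1.
Step 2: L[1][1] = √(9) = 3.

L[1][0] = 1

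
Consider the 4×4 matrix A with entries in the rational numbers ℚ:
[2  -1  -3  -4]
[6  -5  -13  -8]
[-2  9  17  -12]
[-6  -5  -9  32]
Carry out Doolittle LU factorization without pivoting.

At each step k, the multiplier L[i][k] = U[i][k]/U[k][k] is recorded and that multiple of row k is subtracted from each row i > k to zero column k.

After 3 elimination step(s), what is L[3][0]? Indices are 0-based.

L[3][0] = -3

Step 1: pivot at (0,0) is 2.
  row1 ← row1 − (3)·row0  ⇒  L[1][0]=3, U row1=(0, -2, -4, 4)
  row2 ← row2 − (-1)·row0  ⇒  L[2][0]=-1, U row2=(0, 8, 14, -16)
  row3 ← row3 − (-3)·row0  ⇒  L[3][0]=-3, U row3=(0, -8, -18, 20)
Step 2: pivot at (1,1) is -2.
  row2 ← row2 − (-4)·row1  ⇒  L[2][1]=-4, U row2=(0, 0, -2, 0)
  row3 ← row3 − (4)·row1  ⇒  L[3][1]=4, U row3=(0, 0, -2, 4)
Step 3: pivot at (2,2) is -2.
  row3 ← row3 − (1)·row2  ⇒  L[3][2]=1, U row3=(0, 0, 0, 4)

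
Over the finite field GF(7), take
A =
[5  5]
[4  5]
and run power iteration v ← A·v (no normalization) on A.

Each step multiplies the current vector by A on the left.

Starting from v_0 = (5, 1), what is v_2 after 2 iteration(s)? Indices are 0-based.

v_2 = (2, 0)

v_0 = (5, 1).
v_1 = A·v_0 = (2, 4).
v_2 = A·v_1 = (2, 0).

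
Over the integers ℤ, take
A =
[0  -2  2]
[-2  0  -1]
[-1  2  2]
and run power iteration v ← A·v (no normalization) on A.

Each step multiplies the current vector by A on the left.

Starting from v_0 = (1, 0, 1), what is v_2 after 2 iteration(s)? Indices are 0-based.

v_0 = (1, 0, 1).
v_1 = A·v_0 = (2, -3, 1).
v_2 = A·v_1 = (8, -5, -6).

v_2 = (8, -5, -6)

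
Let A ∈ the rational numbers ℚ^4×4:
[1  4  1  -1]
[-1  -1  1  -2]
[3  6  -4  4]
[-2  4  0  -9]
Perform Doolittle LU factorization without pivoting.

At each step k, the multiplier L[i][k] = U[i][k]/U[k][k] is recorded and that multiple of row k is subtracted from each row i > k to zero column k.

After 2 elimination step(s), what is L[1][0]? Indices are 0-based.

Step 1: pivot at (0,0) is 1.
  row1 ← row1 − (-1)·row0  ⇒  L[1][0]=-1, U row1=(0, 3, 2, -3)
  row2 ← row2 − (3)·row0  ⇒  L[2][0]=3, U row2=(0, -6, -7, 7)
  row3 ← row3 − (-2)·row0  ⇒  L[3][0]=-2, U row3=(0, 12, 2, -11)
Step 2: pivot at (1,1) is 3.
  row2 ← row2 − (-2)·row1  ⇒  L[2][1]=-2, U row2=(0, 0, -3, 1)
  row3 ← row3 − (4)·row1  ⇒  L[3][1]=4, U row3=(0, 0, -6, 1)

L[1][0] = -1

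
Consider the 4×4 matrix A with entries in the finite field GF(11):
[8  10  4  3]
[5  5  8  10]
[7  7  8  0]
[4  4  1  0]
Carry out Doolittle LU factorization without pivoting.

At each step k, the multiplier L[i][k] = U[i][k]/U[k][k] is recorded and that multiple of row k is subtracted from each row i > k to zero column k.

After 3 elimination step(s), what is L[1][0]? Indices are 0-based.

[col 0] pivot 8
  R1 -= 2*R0 → (0, 7, 0, 4)  (L[1][0] := 2)
  R2 -= 5*R0 → (0, 1, 10, 7)  (L[2][0] := 5)
  R3 -= 6*R0 → (0, 10, 10, 4)  (L[3][0] := 6)
[col 1] pivot 7
  R2 -= 8*R1 → (0, 0, 10, 8)  (L[2][1] := 8)
  R3 -= 3*R1 → (0, 0, 10, 3)  (L[3][1] := 3)
[col 2] pivot 10
  R3 -= 1*R2 → (0, 0, 0, 6)  (L[3][2] := 1)

L[1][0] = 2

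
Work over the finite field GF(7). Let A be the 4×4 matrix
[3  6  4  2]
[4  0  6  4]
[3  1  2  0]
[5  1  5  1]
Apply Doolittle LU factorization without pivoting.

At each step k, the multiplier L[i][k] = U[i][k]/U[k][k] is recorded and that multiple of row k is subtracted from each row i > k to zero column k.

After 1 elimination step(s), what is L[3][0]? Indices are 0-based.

[col 0] pivot 3
  R1 -= 6*R0 → (0, 6, 3, 6)  (L[1][0] := 6)
  R2 -= 1*R0 → (0, 2, 5, 5)  (L[2][0] := 1)
  R3 -= 4*R0 → (0, 5, 3, 0)  (L[3][0] := 4)

L[3][0] = 4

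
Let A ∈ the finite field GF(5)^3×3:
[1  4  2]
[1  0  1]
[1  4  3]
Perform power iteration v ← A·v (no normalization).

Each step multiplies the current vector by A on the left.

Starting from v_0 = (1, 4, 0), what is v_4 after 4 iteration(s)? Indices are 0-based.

v_0 = (1, 4, 0).
v_1 = A·v_0 = (2, 1, 2).
v_2 = A·v_1 = (0, 4, 2).
v_3 = A·v_2 = (0, 2, 2).
v_4 = A·v_3 = (2, 2, 4).

v_4 = (2, 2, 4)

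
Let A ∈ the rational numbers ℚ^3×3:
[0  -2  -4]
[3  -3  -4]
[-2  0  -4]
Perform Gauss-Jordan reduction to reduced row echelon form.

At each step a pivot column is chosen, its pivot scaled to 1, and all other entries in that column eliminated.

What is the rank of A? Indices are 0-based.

pivot(0,0): swap R0↔R1
pivot(0,0)=3: scale R0 → (1, -1, -4/3)
  clear (2,0): R2 −= (-2)R0 → (0, -2, -20/3)
pivot(1,1)=-2: scale R1 → (0, 1, 2)
  clear (0,1): R0 −= (-1)R1 → (1, 0, 2/3)
  clear (2,1): R2 −= (-2)R1 → (0, 0, -8/3)
pivot(2,2)=-8/3: scale R2 → (0, 0, 1)
  clear (0,2): R0 −= (2/3)R2 → (1, 0, 0)
  clear (1,2): R1 −= (2)R2 → (0, 1, 0)

rank = 3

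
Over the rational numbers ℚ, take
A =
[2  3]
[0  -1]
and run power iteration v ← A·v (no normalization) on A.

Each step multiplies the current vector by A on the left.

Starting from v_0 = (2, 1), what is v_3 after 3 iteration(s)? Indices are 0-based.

v_3 = (25, -1)

v_0 = (2, 1).
v_1 = A·v_0 = (7, -1).
v_2 = A·v_1 = (11, 1).
v_3 = A·v_2 = (25, -1).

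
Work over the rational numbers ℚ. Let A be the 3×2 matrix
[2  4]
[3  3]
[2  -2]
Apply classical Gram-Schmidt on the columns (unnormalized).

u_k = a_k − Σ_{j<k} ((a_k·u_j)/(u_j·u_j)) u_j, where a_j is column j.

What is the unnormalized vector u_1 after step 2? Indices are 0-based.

Step 1: u_0 = a_0 = (2, 3, 2).
Step 2: u_1 = a_1 − (13/17)·u_0 = (42/17, 12/17, -60/17).

u_1 = (42/17, 12/17, -60/17)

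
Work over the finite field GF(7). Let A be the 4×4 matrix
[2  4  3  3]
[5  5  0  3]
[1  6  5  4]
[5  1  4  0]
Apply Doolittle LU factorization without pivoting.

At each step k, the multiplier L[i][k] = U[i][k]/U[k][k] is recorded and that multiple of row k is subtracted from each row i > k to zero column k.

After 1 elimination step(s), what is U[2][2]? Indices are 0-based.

k=0: U[0][0]=2
  eliminate (1,0): mult=6, new row 1: (0, 2, 3, 6); set L[1][0]=6
  eliminate (2,0): mult=4, new row 2: (0, 4, 0, 6); set L[2][0]=4
  eliminate (3,0): mult=6, new row 3: (0, 5, 0, 3); set L[3][0]=6

U[2][2] = 0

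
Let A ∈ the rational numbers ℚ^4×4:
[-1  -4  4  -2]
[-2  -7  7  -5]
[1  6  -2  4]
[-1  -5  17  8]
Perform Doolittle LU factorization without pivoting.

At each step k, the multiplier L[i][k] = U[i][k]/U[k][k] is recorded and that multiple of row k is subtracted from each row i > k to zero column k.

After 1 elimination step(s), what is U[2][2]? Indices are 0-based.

Step 1: pivot at (0,0) is -1.
  row1 ← row1 − (2)·row0  ⇒  L[1][0]=2, U row1=(0, 1, -1, -1)
  row2 ← row2 − (-1)·row0  ⇒  L[2][0]=-1, U row2=(0, 2, 2, 2)
  row3 ← row3 − (1)·row0  ⇒  L[3][0]=1, U row3=(0, -1, 13, 10)

U[2][2] = 2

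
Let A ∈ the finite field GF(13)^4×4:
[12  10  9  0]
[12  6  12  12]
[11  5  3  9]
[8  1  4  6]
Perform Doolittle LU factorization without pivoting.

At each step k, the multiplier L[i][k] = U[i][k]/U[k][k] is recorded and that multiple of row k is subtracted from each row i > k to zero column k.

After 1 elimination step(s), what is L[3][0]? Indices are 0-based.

L[3][0] = 5

Step 1: pivot at (0,0) is 12.
  row1 ← row1 − (1)·row0  ⇒  L[1][0]=1, U row1=(0, 9, 3, 12)
  row2 ← row2 − (2)·row0  ⇒  L[2][0]=2, U row2=(0, 11, 11, 9)
  row3 ← row3 − (5)·row0  ⇒  L[3][0]=5, U row3=(0, 3, 11, 6)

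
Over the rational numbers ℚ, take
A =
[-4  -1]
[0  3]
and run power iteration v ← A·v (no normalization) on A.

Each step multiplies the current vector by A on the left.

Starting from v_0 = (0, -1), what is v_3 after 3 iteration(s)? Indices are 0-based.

v_3 = (13, -27)

v_0 = (0, -1).
v_1 = A·v_0 = (1, -3).
v_2 = A·v_1 = (-1, -9).
v_3 = A·v_2 = (13, -27).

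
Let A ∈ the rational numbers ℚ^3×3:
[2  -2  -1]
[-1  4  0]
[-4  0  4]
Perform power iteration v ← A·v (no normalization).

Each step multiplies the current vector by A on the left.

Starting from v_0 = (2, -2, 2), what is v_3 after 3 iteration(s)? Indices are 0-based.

v_3 = (180, -216, -224)

v_0 = (2, -2, 2).
v_1 = A·v_0 = (6, -10, 0).
v_2 = A·v_1 = (32, -46, -24).
v_3 = A·v_2 = (180, -216, -224).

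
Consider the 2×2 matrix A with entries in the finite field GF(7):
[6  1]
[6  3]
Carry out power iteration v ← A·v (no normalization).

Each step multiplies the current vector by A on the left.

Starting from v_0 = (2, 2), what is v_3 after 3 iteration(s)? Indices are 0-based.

v_3 = (1, 4)

v_0 = (2, 2).
v_1 = A·v_0 = (0, 4).
v_2 = A·v_1 = (4, 5).
v_3 = A·v_2 = (1, 4).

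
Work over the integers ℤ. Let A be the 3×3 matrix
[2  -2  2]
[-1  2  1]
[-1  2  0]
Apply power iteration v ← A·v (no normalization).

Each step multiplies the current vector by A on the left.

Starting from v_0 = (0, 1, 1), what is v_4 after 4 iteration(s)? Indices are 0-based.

v_4 = (-28, 74, 56)

v_0 = (0, 1, 1).
v_1 = A·v_0 = (0, 3, 2).
v_2 = A·v_1 = (-2, 8, 6).
v_3 = A·v_2 = (-8, 24, 18).
v_4 = A·v_3 = (-28, 74, 56).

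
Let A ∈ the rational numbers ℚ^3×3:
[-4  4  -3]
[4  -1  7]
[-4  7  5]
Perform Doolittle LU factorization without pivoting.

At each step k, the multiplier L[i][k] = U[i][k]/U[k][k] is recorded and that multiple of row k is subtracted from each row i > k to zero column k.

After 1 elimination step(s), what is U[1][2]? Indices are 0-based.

U[1][2] = 4

Step 1: pivot at (0,0) is -4.
  row1 ← row1 − (-1)·row0  ⇒  L[1][0]=-1, U row1=(0, 3, 4)
  row2 ← row2 − (1)·row0  ⇒  L[2][0]=1, U row2=(0, 3, 8)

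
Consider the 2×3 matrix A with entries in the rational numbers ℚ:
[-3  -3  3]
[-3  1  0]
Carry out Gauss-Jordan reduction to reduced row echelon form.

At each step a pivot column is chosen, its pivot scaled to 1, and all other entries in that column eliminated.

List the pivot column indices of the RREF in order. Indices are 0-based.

pivot columns: 0, 1

pivot(0,0)=-3: scale R0 → (1, 1, -1)
  clear (1,0): R1 −= (-3)R0 → (0, 4, -3)
pivot(1,1)=4: scale R1 → (0, 1, -3/4)
  clear (0,1): R0 −= (1)R1 → (1, 0, -1/4)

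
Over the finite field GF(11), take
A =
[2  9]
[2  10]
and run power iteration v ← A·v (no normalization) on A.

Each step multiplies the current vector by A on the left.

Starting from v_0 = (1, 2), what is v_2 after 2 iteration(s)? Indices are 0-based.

v_0 = (1, 2).
v_1 = A·v_0 = (9, 0).
v_2 = A·v_1 = (7, 7).

v_2 = (7, 7)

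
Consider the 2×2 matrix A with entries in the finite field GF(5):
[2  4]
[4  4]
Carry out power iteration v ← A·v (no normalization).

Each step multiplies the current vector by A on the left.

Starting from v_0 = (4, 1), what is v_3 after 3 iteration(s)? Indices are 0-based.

v_3 = (0, 3)

v_0 = (4, 1).
v_1 = A·v_0 = (2, 0).
v_2 = A·v_1 = (4, 3).
v_3 = A·v_2 = (0, 3).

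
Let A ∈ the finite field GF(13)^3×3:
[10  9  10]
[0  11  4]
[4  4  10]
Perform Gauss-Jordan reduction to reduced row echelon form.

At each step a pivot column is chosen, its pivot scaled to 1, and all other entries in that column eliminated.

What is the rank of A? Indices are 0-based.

pivot(0,0)=10: scale R0 → (1, 10, 1)
  clear (2,0): R2 −= (4)R0 → (0, 3, 6)
pivot(1,1)=11: scale R1 → (0, 1, 11)
  clear (0,1): R0 −= (10)R1 → (1, 0, 8)
  clear (2,1): R2 −= (3)R1 → (0, 0, 12)
pivot(2,2)=12: scale R2 → (0, 0, 1)
  clear (0,2): R0 −= (8)R2 → (1, 0, 0)
  clear (1,2): R1 −= (11)R2 → (0, 1, 0)

rank = 3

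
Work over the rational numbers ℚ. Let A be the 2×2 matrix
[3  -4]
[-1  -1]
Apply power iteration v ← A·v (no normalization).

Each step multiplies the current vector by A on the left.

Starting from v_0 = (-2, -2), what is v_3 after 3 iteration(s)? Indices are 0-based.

v_3 = (-6, 16)

v_0 = (-2, -2).
v_1 = A·v_0 = (2, 4).
v_2 = A·v_1 = (-10, -6).
v_3 = A·v_2 = (-6, 16).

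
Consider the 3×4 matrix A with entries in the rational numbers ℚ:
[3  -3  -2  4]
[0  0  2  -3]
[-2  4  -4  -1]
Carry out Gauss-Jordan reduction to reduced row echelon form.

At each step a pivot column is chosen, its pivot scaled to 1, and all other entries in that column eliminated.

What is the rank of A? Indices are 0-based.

rank = 3

step 1: normalize row 0 (÷3) = (1, -1, -2/3, 4/3)
  row 2: subtract -2×row0 = (0, 2, -16/3, 5/3)
step 2: exchange rows 1,2
step 2: normalize row 1 (÷2) = (0, 1, -8/3, 5/6)
  row 0: subtract -1×row1 = (1, 0, -10/3, 13/6)
step 3: normalize row 2 (÷2) = (0, 0, 1, -3/2)
  row 0: subtract -10/3×row2 = (1, 0, 0, -17/6)
  row 1: subtract -8/3×row2 = (0, 1, 0, -19/6)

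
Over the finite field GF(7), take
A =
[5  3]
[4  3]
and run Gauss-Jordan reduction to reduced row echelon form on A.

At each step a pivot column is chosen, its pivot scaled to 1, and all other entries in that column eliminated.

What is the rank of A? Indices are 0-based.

rank = 2

[1] R0 /= 5  ⇒  (1, 2)
     R1 -= 4·R0  ⇒  (0, 2)
[2] R1 /= 2  ⇒  (0, 1)
     R0 -= 2·R1  ⇒  (1, 0)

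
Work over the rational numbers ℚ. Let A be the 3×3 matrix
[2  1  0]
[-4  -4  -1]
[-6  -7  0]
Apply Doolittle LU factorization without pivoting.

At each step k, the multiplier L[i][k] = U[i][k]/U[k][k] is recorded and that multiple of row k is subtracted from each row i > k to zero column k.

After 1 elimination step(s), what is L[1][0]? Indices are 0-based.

Step 1: pivot at (0,0) is 2.
  row1 ← row1 − (-2)·row0  ⇒  L[1][0]=-2, U row1=(0, -2, -1)
  row2 ← row2 − (-3)·row0  ⇒  L[2][0]=-3, U row2=(0, -4, 0)

L[1][0] = -2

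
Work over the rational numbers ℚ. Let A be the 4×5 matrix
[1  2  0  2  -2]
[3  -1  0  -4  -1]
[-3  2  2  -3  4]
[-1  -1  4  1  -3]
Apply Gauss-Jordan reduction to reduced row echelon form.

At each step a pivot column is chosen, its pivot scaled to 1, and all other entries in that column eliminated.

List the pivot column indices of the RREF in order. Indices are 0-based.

[1] R0 /= 1  ⇒  (1, 2, 0, 2, -2)
     R1 -= 3·R0  ⇒  (0, -7, 0, -10, 5)
     R2 -= -3·R0  ⇒  (0, 8, 2, 3, -2)
     R3 -= -1·R0  ⇒  (0, 1, 4, 3, -5)
[2] R1 /= -7  ⇒  (0, 1, 0, 10/7, -5/7)
     R0 -= 2·R1  ⇒  (1, 0, 0, -6/7, -4/7)
     R2 -= 8·R1  ⇒  (0, 0, 2, -59/7, 26/7)
     R3 -= 1·R1  ⇒  (0, 0, 4, 11/7, -30/7)
[3] R2 /= 2  ⇒  (0, 0, 1, -59/14, 13/7)
     R3 -= 4·R2  ⇒  (0, 0, 0, 129/7, -82/7)
[4] R3 /= 129/7  ⇒  (0, 0, 0, 1, -82/129)
     R0 -= -6/7·R3  ⇒  (1, 0, 0, 0, -48/43)
     R1 -= 10/7·R3  ⇒  (0, 1, 0, 0, 25/129)
     R2 -= -59/14·R3  ⇒  (0, 0, 1, 0, -106/129)

pivot columns: 0, 1, 2, 3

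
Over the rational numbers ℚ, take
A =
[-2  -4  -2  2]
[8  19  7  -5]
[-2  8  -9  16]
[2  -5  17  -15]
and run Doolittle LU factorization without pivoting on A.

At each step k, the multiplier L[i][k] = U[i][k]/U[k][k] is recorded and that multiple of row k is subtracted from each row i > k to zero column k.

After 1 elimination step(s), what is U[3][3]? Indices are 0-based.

U[3][3] = -13

[col 0] pivot -2
  R1 -= -4*R0 → (0, 3, -1, 3)  (L[1][0] := -4)
  R2 -= 1*R0 → (0, 12, -7, 14)  (L[2][0] := 1)
  R3 -= -1*R0 → (0, -9, 15, -13)  (L[3][0] := -1)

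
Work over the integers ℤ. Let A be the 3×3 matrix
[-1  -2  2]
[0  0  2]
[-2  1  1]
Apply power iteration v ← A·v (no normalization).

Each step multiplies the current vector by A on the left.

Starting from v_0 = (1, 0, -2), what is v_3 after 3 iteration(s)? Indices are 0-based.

v_3 = (15, 4, -16)

v_0 = (1, 0, -2).
v_1 = A·v_0 = (-5, -4, -4).
v_2 = A·v_1 = (5, -8, 2).
v_3 = A·v_2 = (15, 4, -16).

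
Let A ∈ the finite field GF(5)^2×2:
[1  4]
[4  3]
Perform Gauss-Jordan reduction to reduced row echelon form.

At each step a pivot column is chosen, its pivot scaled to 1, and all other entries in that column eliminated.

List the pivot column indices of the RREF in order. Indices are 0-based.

step 1: normalize row 0 (÷1) = (1, 4)
  row 1: subtract 4×row0 = (0, 2)
step 2: normalize row 1 (÷2) = (0, 1)
  row 0: subtract 4×row1 = (1, 0)

pivot columns: 0, 1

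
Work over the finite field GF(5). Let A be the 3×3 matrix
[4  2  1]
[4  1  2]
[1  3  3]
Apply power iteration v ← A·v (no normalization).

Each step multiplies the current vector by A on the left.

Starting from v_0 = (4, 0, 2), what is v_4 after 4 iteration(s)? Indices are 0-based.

v_4 = (4, 0, 4)

v_0 = (4, 0, 2).
v_1 = A·v_0 = (3, 0, 0).
v_2 = A·v_1 = (2, 2, 3).
v_3 = A·v_2 = (0, 1, 2).
v_4 = A·v_3 = (4, 0, 4).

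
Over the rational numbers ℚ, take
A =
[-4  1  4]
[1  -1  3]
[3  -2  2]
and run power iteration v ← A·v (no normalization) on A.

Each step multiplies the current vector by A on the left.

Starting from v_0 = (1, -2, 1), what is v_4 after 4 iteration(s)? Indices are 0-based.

v_0 = (1, -2, 1).
v_1 = A·v_0 = (-2, 6, 9).
v_2 = A·v_1 = (50, 19, 0).
v_3 = A·v_2 = (-181, 31, 112).
v_4 = A·v_3 = (1203, 124, -381).

v_4 = (1203, 124, -381)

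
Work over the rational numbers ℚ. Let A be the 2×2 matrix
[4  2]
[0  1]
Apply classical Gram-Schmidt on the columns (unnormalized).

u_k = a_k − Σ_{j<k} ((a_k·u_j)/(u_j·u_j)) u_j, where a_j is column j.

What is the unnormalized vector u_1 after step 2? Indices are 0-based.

Step 1: u_0 = a_0 = (4, 0).
Step 2: u_1 = a_1 − (1/2)·u_0 = (0, 1).

u_1 = (0, 1)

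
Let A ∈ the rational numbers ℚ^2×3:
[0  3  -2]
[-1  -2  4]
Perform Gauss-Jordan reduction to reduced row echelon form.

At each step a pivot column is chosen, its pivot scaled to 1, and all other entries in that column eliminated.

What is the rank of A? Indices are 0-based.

pivot(0,0): swap R0↔R1
pivot(0,0)=-1: scale R0 → (1, 2, -4)
pivot(1,1)=3: scale R1 → (0, 1, -2/3)
  clear (0,1): R0 −= (2)R1 → (1, 0, -8/3)

rank = 2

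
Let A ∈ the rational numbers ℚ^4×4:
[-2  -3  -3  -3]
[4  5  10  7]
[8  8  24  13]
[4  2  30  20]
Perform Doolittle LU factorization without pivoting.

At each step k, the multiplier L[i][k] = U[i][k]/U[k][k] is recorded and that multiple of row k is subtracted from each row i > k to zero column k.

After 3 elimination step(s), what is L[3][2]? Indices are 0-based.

L[3][2] = -2

k=0: U[0][0]=-2
  eliminate (1,0): mult=-2, new row 1: (0, -1, 4, 1); set L[1][0]=-2
  eliminate (2,0): mult=-4, new row 2: (0, -4, 12, 1); set L[2][0]=-4
  eliminate (3,0): mult=-2, new row 3: (0, -4, 24, 14); set L[3][0]=-2
k=1: U[1][1]=-1
  eliminate (2,1): mult=4, new row 2: (0, 0, -4, -3); set L[2][1]=4
  eliminate (3,1): mult=4, new row 3: (0, 0, 8, 10); set L[3][1]=4
k=2: U[2][2]=-4
  eliminate (3,2): mult=-2, new row 3: (0, 0, 0, 4); set L[3][2]=-2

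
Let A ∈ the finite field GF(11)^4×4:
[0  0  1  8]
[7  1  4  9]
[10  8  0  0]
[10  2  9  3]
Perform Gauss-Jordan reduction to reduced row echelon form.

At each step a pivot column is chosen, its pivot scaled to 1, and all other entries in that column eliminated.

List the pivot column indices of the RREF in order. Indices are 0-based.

pivot(0,0): swap R0↔R1
pivot(0,0)=7: scale R0 → (1, 8, 10, 6)
  clear (2,0): R2 −= (10)R0 → (0, 5, 10, 6)
  clear (3,0): R3 −= (10)R0 → (0, 10, 8, 9)
pivot(1,1): swap R1↔R2
pivot(1,1)=5: scale R1 → (0, 1, 2, 10)
  clear (0,1): R0 −= (8)R1 → (1, 0, 5, 3)
  clear (3,1): R3 −= (10)R1 → (0, 0, 10, 8)
pivot(2,2)=1: scale R2 → (0, 0, 1, 8)
  clear (0,2): R0 −= (5)R2 → (1, 0, 0, 7)
  clear (1,2): R1 −= (2)R2 → (0, 1, 0, 5)
  clear (3,2): R3 −= (10)R2 → (0, 0, 0, 5)
pivot(3,3)=5: scale R3 → (0, 0, 0, 1)
  clear (0,3): R0 −= (7)R3 → (1, 0, 0, 0)
  clear (1,3): R1 −= (5)R3 → (0, 1, 0, 0)
  clear (2,3): R2 −= (8)R3 → (0, 0, 1, 0)

pivot columns: 0, 1, 2, 3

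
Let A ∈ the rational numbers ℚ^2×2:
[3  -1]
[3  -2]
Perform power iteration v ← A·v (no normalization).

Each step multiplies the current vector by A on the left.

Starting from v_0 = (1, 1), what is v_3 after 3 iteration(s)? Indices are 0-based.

v_3 = (11, 7)

v_0 = (1, 1).
v_1 = A·v_0 = (2, 1).
v_2 = A·v_1 = (5, 4).
v_3 = A·v_2 = (11, 7).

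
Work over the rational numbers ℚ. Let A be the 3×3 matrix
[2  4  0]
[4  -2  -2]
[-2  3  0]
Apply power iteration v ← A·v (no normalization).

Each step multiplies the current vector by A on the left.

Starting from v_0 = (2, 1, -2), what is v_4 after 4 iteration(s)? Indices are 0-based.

v_4 = (1008, 476, 168)

v_0 = (2, 1, -2).
v_1 = A·v_0 = (8, 10, -1).
v_2 = A·v_1 = (56, 14, 14).
v_3 = A·v_2 = (168, 168, -70).
v_4 = A·v_3 = (1008, 476, 168).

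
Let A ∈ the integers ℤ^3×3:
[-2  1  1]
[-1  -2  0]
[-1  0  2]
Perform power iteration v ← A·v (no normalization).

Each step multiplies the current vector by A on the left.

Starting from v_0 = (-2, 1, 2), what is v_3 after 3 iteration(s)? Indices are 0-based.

v_3 = (14, 22, 18)

v_0 = (-2, 1, 2).
v_1 = A·v_0 = (7, 0, 6).
v_2 = A·v_1 = (-8, -7, 5).
v_3 = A·v_2 = (14, 22, 18).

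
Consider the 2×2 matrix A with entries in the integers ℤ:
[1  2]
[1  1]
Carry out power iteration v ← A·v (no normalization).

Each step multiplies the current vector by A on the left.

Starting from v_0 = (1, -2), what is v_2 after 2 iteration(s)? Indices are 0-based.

v_2 = (-5, -4)

v_0 = (1, -2).
v_1 = A·v_0 = (-3, -1).
v_2 = A·v_1 = (-5, -4).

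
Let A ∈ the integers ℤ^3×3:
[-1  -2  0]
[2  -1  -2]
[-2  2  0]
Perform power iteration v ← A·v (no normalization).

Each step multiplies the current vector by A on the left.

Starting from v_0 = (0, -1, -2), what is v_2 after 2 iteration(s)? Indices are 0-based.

v_2 = (-12, 3, 6)

v_0 = (0, -1, -2).
v_1 = A·v_0 = (2, 5, -2).
v_2 = A·v_1 = (-12, 3, 6).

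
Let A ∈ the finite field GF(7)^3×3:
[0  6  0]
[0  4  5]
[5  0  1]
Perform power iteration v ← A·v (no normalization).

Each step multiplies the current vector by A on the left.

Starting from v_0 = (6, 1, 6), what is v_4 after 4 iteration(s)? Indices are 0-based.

v_4 = (2, 4, 3)

v_0 = (6, 1, 6).
v_1 = A·v_0 = (6, 6, 1).
v_2 = A·v_1 = (1, 1, 3).
v_3 = A·v_2 = (6, 5, 1).
v_4 = A·v_3 = (2, 4, 3).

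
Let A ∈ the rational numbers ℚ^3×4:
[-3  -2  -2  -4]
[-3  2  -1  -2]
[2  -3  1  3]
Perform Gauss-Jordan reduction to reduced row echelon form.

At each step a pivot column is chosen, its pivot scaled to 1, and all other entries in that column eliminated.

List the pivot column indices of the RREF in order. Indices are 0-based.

[1] R0 /= -3  ⇒  (1, 2/3, 2/3, 4/3)
     R1 -= -3·R0  ⇒  (0, 4, 1, 2)
     R2 -= 2·R0  ⇒  (0, -13/3, -1/3, 1/3)
[2] R1 /= 4  ⇒  (0, 1, 1/4, 1/2)
     R0 -= 2/3·R1  ⇒  (1, 0, 1/2, 1)
     R2 -= -13/3·R1  ⇒  (0, 0, 3/4, 5/2)
[3] R2 /= 3/4  ⇒  (0, 0, 1, 10/3)
     R0 -= 1/2·R2  ⇒  (1, 0, 0, -2/3)
     R1 -= 1/4·R2  ⇒  (0, 1, 0, -1/3)

pivot columns: 0, 1, 2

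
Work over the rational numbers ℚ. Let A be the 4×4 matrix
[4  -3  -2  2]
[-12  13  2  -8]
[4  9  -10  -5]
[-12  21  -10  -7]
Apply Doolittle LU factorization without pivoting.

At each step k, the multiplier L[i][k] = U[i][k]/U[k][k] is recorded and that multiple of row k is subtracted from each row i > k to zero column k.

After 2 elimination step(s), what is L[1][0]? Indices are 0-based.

k=0: U[0][0]=4
  eliminate (1,0): mult=-3, new row 1: (0, 4, -4, -2); set L[1][0]=-3
  eliminate (2,0): mult=1, new row 2: (0, 12, -8, -7); set L[2][0]=1
  eliminate (3,0): mult=-3, new row 3: (0, 12, -16, -1); set L[3][0]=-3
k=1: U[1][1]=4
  eliminate (2,1): mult=3, new row 2: (0, 0, 4, -1); set L[2][1]=3
  eliminate (3,1): mult=3, new row 3: (0, 0, -4, 5); set L[3][1]=3

L[1][0] = -3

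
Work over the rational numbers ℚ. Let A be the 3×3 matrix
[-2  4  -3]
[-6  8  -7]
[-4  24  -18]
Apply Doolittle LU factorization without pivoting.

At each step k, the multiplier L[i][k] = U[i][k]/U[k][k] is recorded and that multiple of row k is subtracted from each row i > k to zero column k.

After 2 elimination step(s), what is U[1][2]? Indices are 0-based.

U[1][2] = 2

Step 1: pivot at (0,0) is -2.
  row1 ← row1 − (3)·row0  ⇒  L[1][0]=3, U row1=(0, -4, 2)
  row2 ← row2 − (2)·row0  ⇒  L[2][0]=2, U row2=(0, 16, -12)
Step 2: pivot at (1,1) is -4.
  row2 ← row2 − (-4)·row1  ⇒  L[2][1]=-4, U row2=(0, 0, -4)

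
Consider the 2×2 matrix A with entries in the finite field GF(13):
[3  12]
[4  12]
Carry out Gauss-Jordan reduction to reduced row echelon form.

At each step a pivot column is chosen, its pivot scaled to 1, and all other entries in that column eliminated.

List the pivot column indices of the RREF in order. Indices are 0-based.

pivot columns: 0, 1

[1] R0 /= 3  ⇒  (1, 4)
     R1 -= 4·R0  ⇒  (0, 9)
[2] R1 /= 9  ⇒  (0, 1)
     R0 -= 4·R1  ⇒  (1, 0)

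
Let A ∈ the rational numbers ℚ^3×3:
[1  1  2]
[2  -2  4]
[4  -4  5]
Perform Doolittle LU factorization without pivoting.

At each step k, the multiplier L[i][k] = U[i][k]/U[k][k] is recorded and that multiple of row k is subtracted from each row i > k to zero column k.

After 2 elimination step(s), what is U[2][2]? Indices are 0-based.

Step 1: pivot at (0,0) is 1.
  row1 ← row1 − (2)·row0  ⇒  L[1][0]=2, U row1=(0, -4, 0)
  row2 ← row2 − (4)·row0  ⇒  L[2][0]=4, U row2=(0, -8, -3)
Step 2: pivot at (1,1) is -4.
  row2 ← row2 − (2)·row1  ⇒  L[2][1]=2, U row2=(0, 0, -3)

U[2][2] = -3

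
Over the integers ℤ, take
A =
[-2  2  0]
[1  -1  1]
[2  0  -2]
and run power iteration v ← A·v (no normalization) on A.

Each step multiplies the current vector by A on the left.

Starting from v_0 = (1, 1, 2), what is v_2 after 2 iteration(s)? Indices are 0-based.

v_2 = (4, -4, 4)

v_0 = (1, 1, 2).
v_1 = A·v_0 = (0, 2, -2).
v_2 = A·v_1 = (4, -4, 4).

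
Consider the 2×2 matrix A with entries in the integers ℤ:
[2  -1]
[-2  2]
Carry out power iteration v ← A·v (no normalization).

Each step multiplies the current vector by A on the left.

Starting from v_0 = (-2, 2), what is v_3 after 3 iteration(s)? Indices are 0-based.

v_0 = (-2, 2).
v_1 = A·v_0 = (-6, 8).
v_2 = A·v_1 = (-20, 28).
v_3 = A·v_2 = (-68, 96).

v_3 = (-68, 96)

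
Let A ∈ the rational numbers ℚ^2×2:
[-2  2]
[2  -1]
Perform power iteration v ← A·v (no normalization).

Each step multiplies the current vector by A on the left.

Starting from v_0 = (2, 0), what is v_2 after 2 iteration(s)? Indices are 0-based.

v_2 = (16, -12)

v_0 = (2, 0).
v_1 = A·v_0 = (-4, 4).
v_2 = A·v_1 = (16, -12).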